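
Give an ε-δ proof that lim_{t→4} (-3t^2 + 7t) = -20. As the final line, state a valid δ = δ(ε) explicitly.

Let ε > 0 be given. We want δ > 0 such that 0 < |t − 4| < δ implies |(-3t^2 + 7t) + 20| < ε.
(-3t^2 + 7t) + 20 = -3t^2 + 7t + 20 = (t − 4)(-3t - 5).
So |(-3t^2 + 7t) + 20| = |t − 4|·|-3t - 5|.
Assume first that |t − 4| < 2, so |t| < 6. Then |-3t - 5| ≤ 3·6 + 5 = 23.
Hence |(-3t^2 + 7t) + 20| ≤ 23|t − 4| < ε provided |t − 4| < ε/23.
Choosing δ = min(2, ε/23) ensures both conditions, hence |(-3t^2 + 7t) + 20| < ε.

δ = min(2, ε/23)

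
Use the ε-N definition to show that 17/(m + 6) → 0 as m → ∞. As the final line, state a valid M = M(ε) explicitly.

M = 17/ε

Fix ε > 0. For m ≥ 1, |17/(m + 6) − 0| = 17/(m + 6) ≤ 17/m.
We need 17/m < ε, i.e. m > 17/ε.
Take M = 17/ε. If m > M then |17/(m + 6)| ≤ 17/m < ε.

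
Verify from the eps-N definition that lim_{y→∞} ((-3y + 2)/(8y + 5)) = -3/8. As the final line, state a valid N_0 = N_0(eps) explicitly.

Suppose eps > 0. We seek N_0 > 0 such that y > N_0 implies |(-3y + 2)/(8y + 5) + 3/8| < eps.
(-3y + 2)/(8y + 5) + 3/8 = (8(-3y + 2) − (-3)(8y + 5)) / (8(8y + 5)) = 31/(8(8y + 5)).
For y > 0 we have 8y + 5 > 8y, so |(-3y + 2)/(8y + 5) + 3/8| = 31/(8(8y + 5)) < 31/(8·8y) = (31/64)/y.
Thus |(-3y + 2)/(8y + 5) + 3/8| < eps whenever y > (31/64)/eps.
Take N_0 = (31/64)/eps. If y > N_0 then |(-3y + 2)/(8y + 5) + 3/8| < (31/64)/y < eps.

N_0 = (31/64)/eps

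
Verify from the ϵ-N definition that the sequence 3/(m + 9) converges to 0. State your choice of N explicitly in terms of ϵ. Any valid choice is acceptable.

N = 3/ϵ

Suppose ϵ > 0. For m ≥ 1, |3/(m + 9) − 0| = 3/(m + 9) ≤ 3/m.
We need 3/m < ϵ, i.e. m > 3/ϵ.
Take N = 3/ϵ. If m > N then |3/(m + 9)| ≤ 3/m < ϵ.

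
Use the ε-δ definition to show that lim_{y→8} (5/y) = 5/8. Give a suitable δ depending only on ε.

δ = min(4, (32/5)ε)

Let ε > 0 be given. We seek δ > 0 such that 0 < |y − 8| < δ implies |5/y − (5/8)| < ε.
|5/y − (5/8)| = 5·|8 − y|/(8·|y|) = 5|y − 8|/(8|y|).
Restrict δ ≤ 4. Then |y − 8| < 4 gives |y| > 4, so 8|y| > 32.
Then |5/y − (5/8)| < 5|y − 8|/32, which is < ε when |y − 8| < (32/5)ε.
Take δ = min(4, (32/5)ε). Then 0 < |y − 8| < δ gives both |y − 8| < 4 and |y − 8| < (32/5)ε, so |5/y − (5/8)| < ε.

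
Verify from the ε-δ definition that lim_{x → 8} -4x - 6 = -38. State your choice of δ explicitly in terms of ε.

δ = ε/4

Let ε > 0 be given. We need δ > 0 so that 0 < |x − 8| < δ implies |(-4x - 6) + 38| < ε.
|(-4x - 6) + 38| = |-4x + 32| = 4|x − 8|.
Thus it suffices that |x − 8| < ε/4.
Choosing δ = ε/4 gives |(-4x - 6) + 38| = 4|x − 8| < ε whenever |x − 8| < δ.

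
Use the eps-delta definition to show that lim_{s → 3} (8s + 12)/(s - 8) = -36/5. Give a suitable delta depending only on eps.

Let eps > 0. We want delta > 0 with 0 < |s − 3| < delta ⇒ |(8s + 12)/(s - 8) + 36/5| < eps.
Combining over a common denominator, (8s + 12)/(s - 8) + 36/5 = [(8s + 12)·(-5) − 36·(s - 8)] / [(-5)·(s - 8)] = -76(s − 3) / ((-5)(s - 8)).
So |(8s + 12)/(s - 8) + 36/5| = 76|s − 3| / (5·|s − 8|).
Restrict delta ≤ 5/2. Then |s − 3| < 5/2 gives |s − 8| = |(s − 3) + (-5)| ≥ 5 − 5/2 = 5/2.
Hence |(8s + 12)/(s - 8) + 36/5| < 76|s − 3|/(5·(5/2)) = (152/25)|s − 3|, which is < eps once |s − 3| < (25/152)eps.
Take delta = min(5/2, (25/152)eps). Then 0 < |s − 3| < delta forces both bounds, so |(8s + 12)/(s - 8) + 36/5| < eps.

delta = min(5/2, (25/152)eps)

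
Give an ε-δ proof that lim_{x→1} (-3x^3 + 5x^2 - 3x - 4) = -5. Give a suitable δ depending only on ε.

Suppose ε > 0. We want δ > 0 such that 0 < |x − 1| < δ implies |(-3x^3 + 5x^2 - 3x - 4) + 5| < ε.
(-3x^3 + 5x^2 - 3x - 4) + 5 = -3x^3 + 5x^2 - 3x + 1 = (x − 1)(-3x^2 + 2x - 1).
So |(-3x^3 + 5x^2 - 3x - 4) + 5| = |x − 1|·|-3x^2 + 2x - 1|.
Require δ ≤ 2. Then |x − 1| < 2 gives |x| < 3, and by the triangle inequality |-3x^2 + 2x - 1| ≤ 3·3^2 + 2·3 + 1 = 34.
Hence |(-3x^3 + 5x^2 - 3x - 4) + 5| ≤ 34|x − 1| < ε provided |x − 1| < ε/34.
Take δ = min(2, ε/34). Then 0 < |x − 1| < δ gives both |x − 1| < 2 and |x − 1| < ε/34, so |(-3x^3 + 5x^2 - 3x - 4) + 5| < ε.

δ = min(2, ε/34)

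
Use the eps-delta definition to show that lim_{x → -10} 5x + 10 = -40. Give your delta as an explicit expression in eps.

delta = eps/5

Let eps > 0 be given. We need delta > 0 so that 0 < |x + 10| < delta implies |(5x + 10) + 40| < eps.
Since (5x + 10) + 40 = 5(x + 10), we have |(5x + 10) + 40| = 5|x + 10|.
So 5|x + 10| < eps exactly when |x + 10| < eps/5.
Take delta = eps/5. If 0 < |x + 10| < delta then |(5x + 10) + 40| = 5|x + 10| < 5·(eps/5) = eps.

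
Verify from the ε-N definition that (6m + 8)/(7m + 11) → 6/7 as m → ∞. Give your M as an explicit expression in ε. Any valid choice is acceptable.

M = (10/49)/ε

Let ε > 0 be given. For m ≥ 1, |(6m + 8)/(7m + 11) − (6/7)| = |-10|/(7(7m + 11)) = 10/(7(7m + 11)).
Since 7m + 11 ≥ 7m for m ≥ 1, this is ≤ 10/(7·7m) = (10/49)/m.
So |(6m + 8)/(7m + 11) − (6/7)| < ε whenever m > (10/49)/ε.
Take M = (10/49)/ε. If m > M then |(6m + 8)/(7m + 11) − (6/7)| ≤ (10/49)/m < ε.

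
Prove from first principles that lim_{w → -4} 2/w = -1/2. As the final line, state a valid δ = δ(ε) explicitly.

δ = min(2, 4ε)

Suppose ε > 0. We seek δ > 0 such that 0 < |w + 4| < δ implies |2/w + 1/2| < ε.
|2/w + 1/2| = 2·|-4 − w|/(4·|w|) = 2|w + 4|/(4|w|).
Restrict δ ≤ 2. Then |w + 4| < 2 gives |w| > 2, so 4|w| > 8.
Then |2/w + 1/2| < 2|w + 4|/8, which is < ε when |w + 4| < 4ε.
Take δ = min(2, 4ε). Then 0 < |w + 4| < δ gives both |w + 4| < 2 and |w + 4| < 4ε, so |2/w + 1/2| < ε.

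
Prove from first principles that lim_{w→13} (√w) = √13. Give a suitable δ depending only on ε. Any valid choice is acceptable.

δ = min(13, √13·ε)

Fix ε > 0. We want δ > 0 such that 0 < |w − 13| < δ implies |√w − √13| < ε.
Rationalise: √w − √13 = (w − 13)/(√w + √13), so |√w − √13| = |w − 13|/(√w + √13).
Restrict δ ≤ 13 so that |w − 13| < 13 forces w > 0, and then √w + √13 > √13.
Hence |√w − √13| < |w − 13|/√13, which is < ε once |w − 13| < √13·ε.
Take δ = min(13, √13·ε). If 0 < |w − 13| < δ then w > 0 and |√w − √13| < |w − 13|/√13 < ε.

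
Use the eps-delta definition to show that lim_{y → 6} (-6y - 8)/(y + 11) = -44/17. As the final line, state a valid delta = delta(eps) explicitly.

Fix eps > 0. We want delta > 0 with 0 < |y − 6| < delta ⇒ |(-6y - 8)/(y + 11) + 44/17| < eps.
Combining over a common denominator, (-6y - 8)/(y + 11) + 44/17 = [(-6y - 8)·17 − (-44)·(y + 11)] / [17·(y + 11)] = -58(y − 6) / (17(y + 11)).
So |(-6y - 8)/(y + 11) + 44/17| = 58|y − 6| / (17·|y + 11|).
Require delta ≤ 17/2, so |y + 11| ≥ |17| − |y − 6| > 17 − 17/2 = 17/2.
Hence |(-6y - 8)/(y + 11) + 44/17| < 58|y − 6|/(17·(17/2)) = (116/289)|y − 6|, which is < eps once |y − 6| < (289/116)eps.
Take delta = min(17/2, (289/116)eps). Then 0 < |y − 6| < delta forces both bounds, so |(-6y - 8)/(y + 11) + 44/17| < eps.

delta = min(17/2, (289/116)eps)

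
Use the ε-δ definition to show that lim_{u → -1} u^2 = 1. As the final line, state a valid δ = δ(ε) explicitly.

Let ε > 0. We seek δ > 0 with 0 < |u + 1| < δ ⇒ |u^2 − 1| < ε.
Factor: u^2 − 1 = (u + 1)(u - 1), so |u^2 − 1| = |u + 1|·|u - 1|.
Restrict δ ≤ 2. Then |u + 1| < 2 gives |u| < 3, so by the triangle inequality |u - 1| ≤ 3 + 1 = 4.
Hence |u^2 − 1| ≤ 4|u + 1|, which is < ε once |u + 1| < ε/4.
Take δ = min(2, ε/4). If 0 < |u + 1| < δ then both bounds hold and |u^2 − 1| ≤ 4|u + 1| < 4·(ε/4) = ε.

δ = min(2, ε/4)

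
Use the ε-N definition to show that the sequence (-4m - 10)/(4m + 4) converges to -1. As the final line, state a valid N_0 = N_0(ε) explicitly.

N_0 = (3/2)/ε

Let ε > 0 be given. For m ≥ 1, |(-4m - 10)/(4m + 4) + 1| = |-24|/(4(4m + 4)) = 24/(4(4m + 4)).
Since 4m + 4 ≥ 4m for m ≥ 1, this is ≤ 24/(4·4m) = (3/2)/m.
So |(-4m - 10)/(4m + 4) + 1| < ε whenever m > (3/2)/ε.
Take N_0 = (3/2)/ε. If m > N_0 then |(-4m - 10)/(4m + 4) + 1| ≤ (3/2)/m < ε.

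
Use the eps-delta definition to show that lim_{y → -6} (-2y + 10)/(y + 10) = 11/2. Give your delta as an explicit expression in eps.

delta = min(2, (4/15)eps)

Suppose eps > 0. We want delta > 0 with 0 < |y + 6| < delta ⇒ |(-2y + 10)/(y + 10) − (11/2)| < eps.
Combining over a common denominator, (-2y + 10)/(y + 10) − (11/2) = [(-2y + 10)·4 − 22·(y + 10)] / [4·(y + 10)] = -30(y + 6) / (4(y + 10)).
So |(-2y + 10)/(y + 10) − (11/2)| = 30|y + 6| / (4·|y + 10|).
Restrict delta ≤ 2. Then |y + 6| < 2 gives |y + 10| = |(y + 6) + 4| ≥ 4 − 2 = 2.
Hence |(-2y + 10)/(y + 10) − (11/2)| < 30|y + 6|/(4·2) = (15/4)|y + 6|, which is < eps once |y + 6| < (4/15)eps.
Take delta = min(2, (4/15)eps). Then 0 < |y + 6| < delta forces both bounds, so |(-2y + 10)/(y + 10) − (11/2)| < eps.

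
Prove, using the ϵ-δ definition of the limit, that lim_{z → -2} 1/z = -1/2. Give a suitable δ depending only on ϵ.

Let ϵ > 0 be given. We seek δ > 0 such that 0 < |z + 2| < δ implies |1/z + 1/2| < ϵ.
|1/z + 1/2| = |-2 − z|/(2·|z|) = |z + 2|/(2|z|).
Restrict δ ≤ 1. Then |z + 2| < 1 gives |z| > 1, so 2|z| > 2.
Then |1/z + 1/2| < |z + 2|/2, which is < ϵ when |z + 2| < 2ϵ.
Take δ = min(1, 2ϵ). Then 0 < |z + 2| < δ gives both |z + 2| < 1 and |z + 2| < 2ϵ, so |1/z + 1/2| < ϵ.

δ = min(1, 2ϵ)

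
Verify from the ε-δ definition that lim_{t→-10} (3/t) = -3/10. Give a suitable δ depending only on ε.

δ = min(5, (50/3)ε)

Let ε > 0 be given. We seek δ > 0 such that 0 < |t + 10| < δ implies |3/t + 3/10| < ε.
|3/t + 3/10| = 3·|-10 − t|/(10·|t|) = 3|t + 10|/(10|t|).
Require δ ≤ 5 so that |t| > 10 − 5 = 5, hence 10|t| > 50.
Then |3/t + 3/10| < 3|t + 10|/50, which is < ε when |t + 10| < (50/3)ε.
Take δ = min(5, (50/3)ε). Then 0 < |t + 10| < δ gives both |t + 10| < 5 and |t + 10| < (50/3)ε, so |3/t + 3/10| < ε.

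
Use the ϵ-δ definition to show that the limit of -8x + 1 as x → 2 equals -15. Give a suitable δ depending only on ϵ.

δ = ϵ/8

Let ϵ > 0. We need δ > 0 so that 0 < |x − 2| < δ implies |(-8x + 1) + 15| < ϵ.
Since (-8x + 1) + 15 = -8(x − 2), we have |(-8x + 1) + 15| = 8|x − 2|.
Thus it suffices that |x − 2| < ϵ/8.
Choosing δ = ϵ/8 gives |(-8x + 1) + 15| = 8|x − 2| < ϵ whenever |x − 2| < δ.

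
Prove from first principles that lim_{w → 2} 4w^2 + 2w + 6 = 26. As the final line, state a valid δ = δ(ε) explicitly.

Let ε > 0 be given. We want δ > 0 such that 0 < |w − 2| < δ implies |(4w^2 + 2w + 6) − 26| < ε.
(4w^2 + 2w + 6) − 26 = 4w^2 + 2w - 20 = (w − 2)(4w + 10).
So |(4w^2 + 2w + 6) − 26| = |w − 2|·|4w + 10|.
Assume first that |w − 2| < 1, so |w| < 3. Then |4w + 10| ≤ 4·3 + 10 = 22.
Hence |(4w^2 + 2w + 6) − 26| ≤ 22|w − 2| < ε provided |w − 2| < ε/22.
Choosing δ = min(1, ε/22) ensures both conditions, hence |(4w^2 + 2w + 6) − 26| < ε.

δ = min(1, ε/22)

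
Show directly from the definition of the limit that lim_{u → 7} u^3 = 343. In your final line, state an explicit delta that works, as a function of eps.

delta = min(2, eps/193)

Let eps > 0 be given. We seek delta > 0 with 0 < |u − 7| < delta ⇒ |u^3 − 343| < eps.
Factor: u^3 − 343 = (u − 7)(u^2 + 7u + 49), so |u^3 − 343| = |u − 7|·|u^2 + 7u + 49|.
Impose delta ≤ 2 so that |u| < 9; then |u^2 + 7u + 49| ≤ 193.
Hence |u^3 − 343| ≤ 193|u − 7|, which is < eps once |u − 7| < eps/193.
Take delta = min(2, eps/193). If 0 < |u − 7| < delta then both bounds hold and |u^3 − 343| ≤ 193|u − 7| < 193·(eps/193) = eps.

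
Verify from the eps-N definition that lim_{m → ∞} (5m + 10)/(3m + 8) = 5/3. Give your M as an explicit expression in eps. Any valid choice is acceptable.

Let eps > 0 be given. For m ≥ 1, |(5m + 10)/(3m + 8) − (5/3)| = |-10|/(3(3m + 8)) = 10/(3(3m + 8)).
Since 3m + 8 ≥ 3m for m ≥ 1, this is ≤ 10/(3·3m) = (10/9)/m.
So |(5m + 10)/(3m + 8) − (5/3)| < eps whenever m > (10/9)/eps.
Take M = (10/9)/eps. If m > M then |(5m + 10)/(3m + 8) − (5/3)| ≤ (10/9)/m < eps.

M = (10/9)/eps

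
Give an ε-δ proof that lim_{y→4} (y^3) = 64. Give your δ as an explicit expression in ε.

Suppose ε > 0. We seek δ > 0 with 0 < |y − 4| < δ ⇒ |y^3 − 64| < ε.
Factor: y^3 − 64 = (y − 4)(y^2 + 4y + 16), so |y^3 − 64| = |y − 4|·|y^2 + 4y + 16|.
Restrict δ ≤ 2. Then |y − 4| < 2 gives |y| < 6, so by the triangle inequality |y^2 + 4y + 16| ≤ 6^2 + 4·6 + 16 = 76.
Hence |y^3 − 64| ≤ 76|y − 4|, which is < ε once |y − 4| < ε/76.
Take δ = min(2, ε/76). If 0 < |y − 4| < δ then both bounds hold and |y^3 − 64| ≤ 76|y − 4| < 76·(ε/76) = ε.

δ = min(2, ε/76)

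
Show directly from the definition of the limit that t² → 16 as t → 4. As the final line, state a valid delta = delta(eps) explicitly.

Let eps > 0 be given. We seek delta > 0 with 0 < |t − 4| < delta ⇒ |t² − 16| < eps.
Factor: t² − 16 = (t − 4)(t + 4), so |t² − 16| = |t − 4|·|t + 4|.
Impose delta ≤ 2 so that |t| < 6; then |t + 4| ≤ 10.
Hence |t² − 16| ≤ 10|t − 4|, which is < eps once |t − 4| < eps/10.
Take delta = min(2, eps/10). If 0 < |t − 4| < delta then both bounds hold and |t² − 16| ≤ 10|t − 4| < 10·(eps/10) = eps.

delta = min(2, eps/10)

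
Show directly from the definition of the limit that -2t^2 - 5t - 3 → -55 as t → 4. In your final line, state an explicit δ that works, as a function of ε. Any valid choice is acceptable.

δ = min(2, ε/25)

Let ε > 0. We want δ > 0 such that 0 < |t − 4| < δ implies |(-2t^2 - 5t - 3) + 55| < ε.
(-2t^2 - 5t - 3) + 55 = -2t^2 - 5t + 52 = (t − 4)(-2t - 13).
So |(-2t^2 - 5t - 3) + 55| = |t − 4|·|-2t - 13|.
Assume first that |t − 4| < 2, so |t| < 6. Then |-2t - 13| ≤ 2·6 + 13 = 25.
Hence |(-2t^2 - 5t - 3) + 55| ≤ 25|t − 4| < ε provided |t − 4| < ε/25.
Choosing δ = min(2, ε/25) ensures both conditions, hence |(-2t^2 - 5t - 3) + 55| < ε.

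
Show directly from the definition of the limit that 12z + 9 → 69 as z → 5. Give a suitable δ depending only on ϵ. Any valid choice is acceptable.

Suppose ϵ > 0. We need δ > 0 so that 0 < |z − 5| < δ implies |(12z + 9) − 69| < ϵ.
Since (12z + 9) − 69 = 12(z − 5), we have |(12z + 9) − 69| = 12|z − 5|.
So 12|z − 5| < ϵ exactly when |z − 5| < ϵ/12.
Take δ = ϵ/12. If 0 < |z − 5| < δ then |(12z + 9) − 69| = 12|z − 5| < 12·(ϵ/12) = ϵ.

δ = ϵ/12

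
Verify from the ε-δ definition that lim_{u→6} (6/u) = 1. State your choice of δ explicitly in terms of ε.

Fix ε > 0. We seek δ > 0 such that 0 < |u − 6| < δ implies |6/u − 1| < ε.
|6/u − 1| = 6·|6 − u|/(6·|u|) = 6|u − 6|/(6|u|).
Restrict δ ≤ 3. Then |u − 6| < 3 gives |u| > 3, so 6|u| > 18.
Then |6/u − 1| < 6|u − 6|/18, which is < ε when |u − 6| < 3ε.
Take δ = min(3, 3ε). Then 0 < |u − 6| < δ gives both |u − 6| < 3 and |u − 6| < 3ε, so |6/u − 1| < ε.

δ = min(3, 3ε)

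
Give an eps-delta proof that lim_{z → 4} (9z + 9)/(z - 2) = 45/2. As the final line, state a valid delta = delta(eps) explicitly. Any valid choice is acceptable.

Let eps > 0. We want delta > 0 with 0 < |z − 4| < delta ⇒ |(9z + 9)/(z - 2) − (45/2)| < eps.
Combining over a common denominator, (9z + 9)/(z - 2) − (45/2) = [(9z + 9)·2 − 45·(z - 2)] / [2·(z - 2)] = -27(z − 4) / (2(z - 2)).
So |(9z + 9)/(z - 2) − (45/2)| = 27|z − 4| / (2·|z − 2|).
Require delta ≤ 1, so |z − 2| ≥ |2| − |z − 4| > 2 − 1 = 1.
Hence |(9z + 9)/(z - 2) − (45/2)| < 27|z − 4|/(2·1) = (27/2)|z − 4|, which is < eps once |z − 4| < (2/27)eps.
Take delta = min(1, (2/27)eps). Then 0 < |z − 4| < delta forces both bounds, so |(9z + 9)/(z - 2) − (45/2)| < eps.

delta = min(1, (2/27)eps)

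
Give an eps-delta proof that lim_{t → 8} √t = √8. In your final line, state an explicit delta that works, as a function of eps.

delta = min(8, √8·eps)

Let eps > 0 be given. We want delta > 0 such that 0 < |t − 8| < delta implies |√t − √8| < eps.
Multiplying by the conjugate, |√t − √8| = |t − 8|/(√t + √8).
Restrict delta ≤ 8 so that |t − 8| < 8 forces t > 0, and then √t + √8 > √8.
Hence |√t − √8| < |t − 8|/√8, which is < eps once |t − 8| < √8·eps.
Take delta = min(8, √8·eps). If 0 < |t − 8| < delta then t > 0 and |√t − √8| < |t − 8|/√8 < eps.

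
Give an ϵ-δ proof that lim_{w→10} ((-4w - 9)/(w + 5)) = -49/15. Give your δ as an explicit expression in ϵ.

Let ϵ > 0 be given. We want δ > 0 with 0 < |w − 10| < δ ⇒ |(-4w - 9)/(w + 5) + 49/15| < ϵ.
Combining over a common denominator, (-4w - 9)/(w + 5) + 49/15 = [(-4w - 9)·15 − (-49)·(w + 5)] / [15·(w + 5)] = -11(w − 10) / (15(w + 5)).
So |(-4w - 9)/(w + 5) + 49/15| = 11|w − 10| / (15·|w + 5|).
Restrict δ ≤ 15/2. Then |w − 10| < 15/2 gives |w + 5| = |(w − 10) + 15| ≥ 15 − 15/2 = 15/2.
Hence |(-4w - 9)/(w + 5) + 49/15| < 11|w − 10|/(15·(15/2)) = (22/225)|w − 10|, which is < ϵ once |w − 10| < (225/22)ϵ.
Take δ = min(15/2, (225/22)ϵ). Then 0 < |w − 10| < δ forces both bounds, so |(-4w - 9)/(w + 5) + 49/15| < ϵ.

δ = min(15/2, (225/22)ϵ)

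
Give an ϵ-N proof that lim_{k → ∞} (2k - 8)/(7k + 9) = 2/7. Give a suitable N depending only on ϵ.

Suppose ϵ > 0. For k ≥ 1, |(2k - 8)/(7k + 9) − (2/7)| = |-74|/(7(7k + 9)) = 74/(7(7k + 9)).
Since 7k + 9 ≥ 7k for k ≥ 1, this is ≤ 74/(7·7k) = (74/49)/k.
So |(2k - 8)/(7k + 9) − (2/7)| < ϵ whenever k > (74/49)/ϵ.
Take N = (74/49)/ϵ. If k > N then |(2k - 8)/(7k + 9) − (2/7)| ≤ (74/49)/k < ϵ.

N = (74/49)/ϵ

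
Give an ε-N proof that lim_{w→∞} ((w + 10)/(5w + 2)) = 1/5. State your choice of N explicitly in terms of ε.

Let ε > 0 be given. We seek N > 0 such that w > N implies |(w + 10)/(5w + 2) − (1/5)| < ε.
(w + 10)/(5w + 2) − (1/5) = (5(w + 10) − (5w + 2)) / (5(5w + 2)) = 48/(5(5w + 2)).
For w > 0 we have 5w + 2 > 5w, so |(w + 10)/(5w + 2) − (1/5)| = 48/(5(5w + 2)) < 48/(5·5w) = (48/25)/w.
Thus |(w + 10)/(5w + 2) − (1/5)| < ε whenever w > (48/25)/ε.
Take N = (48/25)/ε. If w > N then |(w + 10)/(5w + 2) − (1/5)| < (48/25)/w < ε.

N = (48/25)/ε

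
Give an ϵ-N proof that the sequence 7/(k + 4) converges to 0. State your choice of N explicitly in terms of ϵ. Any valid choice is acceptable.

N = 7/ϵ

Let ϵ > 0 be given. For k ≥ 1, |7/(k + 4) − 0| = 7/(k + 4) ≤ 7/k.
We need 7/k < ϵ, i.e. k > 7/ϵ.
Take N = 7/ϵ. If k > N then |7/(k + 4)| ≤ 7/k < ϵ.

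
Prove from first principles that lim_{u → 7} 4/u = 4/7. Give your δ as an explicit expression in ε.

δ = min(7/2, (49/8)ε)

Let ε > 0 be given. We seek δ > 0 such that 0 < |u − 7| < δ implies |4/u − (4/7)| < ε.
|4/u − (4/7)| = 4·|7 − u|/(7·|u|) = 4|u − 7|/(7|u|).
Require δ ≤ 7/2 so that |u| > 7 − 7/2 = 7/2, hence 7|u| > 49/2.
Then |4/u − (4/7)| < 4|u − 7|/(49/2), which is < ε when |u − 7| < (49/8)ε.
Take δ = min(7/2, (49/8)ε). Then 0 < |u − 7| < δ gives both |u − 7| < 7/2 and |u − 7| < (49/8)ε, so |4/u − (4/7)| < ε.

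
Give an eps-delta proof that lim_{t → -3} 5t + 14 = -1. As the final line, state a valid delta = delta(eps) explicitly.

delta = eps/5

Let eps > 0 be given. We need delta > 0 so that 0 < |t + 3| < delta implies |(5t + 14) + 1| < eps.
Since (5t + 14) + 1 = 5(t + 3), we have |(5t + 14) + 1| = 5|t + 3|.
Thus it suffices that |t + 3| < eps/5.
Take delta = eps/5. If 0 < |t + 3| < delta then |(5t + 14) + 1| = 5|t + 3| < 5·(eps/5) = eps.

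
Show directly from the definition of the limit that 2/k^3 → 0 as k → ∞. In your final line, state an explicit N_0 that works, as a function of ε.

N_0 = (2/ε)^{1/3}

Suppose ε > 0. For k ≥ 1, |2/k^3 − 0| = 2/k^3.
2/k^3 < ε ⇔ k^3 > 2/ε ⇔ k > (2/ε)^{1/3}.
Take N_0 = (2/ε)^{1/3}. Then k > N_0 implies 2/k^3 < ε.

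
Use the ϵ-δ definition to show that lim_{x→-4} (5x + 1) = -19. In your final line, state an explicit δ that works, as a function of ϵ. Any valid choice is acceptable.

δ = ϵ/5

Let ϵ > 0. We need δ > 0 so that 0 < |x + 4| < δ implies |(5x + 1) + 19| < ϵ.
Since (5x + 1) + 19 = 5(x + 4), we have |(5x + 1) + 19| = 5|x + 4|.
So 5|x + 4| < ϵ exactly when |x + 4| < ϵ/5.
Take δ = ϵ/5. If 0 < |x + 4| < δ then |(5x + 1) + 19| = 5|x + 4| < 5·(ϵ/5) = ϵ.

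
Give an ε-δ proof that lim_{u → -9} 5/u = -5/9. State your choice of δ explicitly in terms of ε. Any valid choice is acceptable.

δ = min(9/2, (81/10)ε)

Let ε > 0 be given. We seek δ > 0 such that 0 < |u + 9| < δ implies |5/u + 5/9| < ε.
|5/u + 5/9| = 5·|-9 − u|/(9·|u|) = 5|u + 9|/(9|u|).
Restrict δ ≤ 9/2. Then |u + 9| < 9/2 gives |u| > 9/2, so 9|u| > 81/2.
Then |5/u + 5/9| < 5|u + 9|/(81/2), which is < ε when |u + 9| < (81/10)ε.
Take δ = min(9/2, (81/10)ε). Then 0 < |u + 9| < δ gives both |u + 9| < 9/2 and |u + 9| < (81/10)ε, so |5/u + 5/9| < ε.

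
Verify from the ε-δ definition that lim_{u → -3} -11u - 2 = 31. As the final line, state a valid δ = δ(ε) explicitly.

δ = ε/11

Suppose ε > 0. We need δ > 0 so that 0 < |u + 3| < δ implies |(-11u - 2) − 31| < ε.
|(-11u - 2) − 31| = |-11u - 33| = 11|u + 3|.
So 11|u + 3| < ε exactly when |u + 3| < ε/11.
Choosing δ = ε/11 gives |(-11u - 2) − 31| = 11|u + 3| < ε whenever |u + 3| < δ.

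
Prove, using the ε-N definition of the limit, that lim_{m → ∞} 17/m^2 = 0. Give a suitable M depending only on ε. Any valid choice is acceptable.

Suppose ε > 0. For m ≥ 1, |17/m^2 − 0| = 17/m^2.
17/m^2 < ε ⇔ m^2 > 17/ε ⇔ m > (17/ε)^{1/2}.
Take M = (17/ε)^{1/2}. Then m > M implies 17/m^2 < ε.

M = (17/ε)^{1/2}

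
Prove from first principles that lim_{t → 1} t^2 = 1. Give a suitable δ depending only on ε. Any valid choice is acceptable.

Let ε > 0 be given. We seek δ > 0 with 0 < |t − 1| < δ ⇒ |t^2 − 1| < ε.
Factor: t^2 − 1 = (t − 1)(t + 1), so |t^2 − 1| = |t − 1|·|t + 1|.
Impose δ ≤ 1 so that |t| < 2; then |t + 1| ≤ 3.
Hence |t^2 − 1| ≤ 3|t − 1|, which is < ε once |t − 1| < ε/3.
Take δ = min(1, ε/3). If 0 < |t − 1| < δ then both bounds hold and |t^2 − 1| ≤ 3|t − 1| < 3·(ε/3) = ε.

δ = min(1, ε/3)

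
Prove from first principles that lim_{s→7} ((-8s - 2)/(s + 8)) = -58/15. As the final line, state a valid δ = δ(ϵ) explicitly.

δ = min(15/2, (225/124)ϵ)

Fix ϵ > 0. We want δ > 0 with 0 < |s − 7| < δ ⇒ |(-8s - 2)/(s + 8) + 58/15| < ϵ.
Combining over a common denominator, (-8s - 2)/(s + 8) + 58/15 = [(-8s - 2)·15 − (-58)·(s + 8)] / [15·(s + 8)] = -62(s − 7) / (15(s + 8)).
So |(-8s - 2)/(s + 8) + 58/15| = 62|s − 7| / (15·|s + 8|).
Restrict δ ≤ 15/2. Then |s − 7| < 15/2 gives |s + 8| = |(s − 7) + 15| ≥ 15 − 15/2 = 15/2.
Hence |(-8s - 2)/(s + 8) + 58/15| < 62|s − 7|/(15·(15/2)) = (124/225)|s − 7|, which is < ϵ once |s − 7| < (225/124)ϵ.
Take δ = min(15/2, (225/124)ϵ). Then 0 < |s − 7| < δ forces both bounds, so |(-8s - 2)/(s + 8) + 58/15| < ϵ.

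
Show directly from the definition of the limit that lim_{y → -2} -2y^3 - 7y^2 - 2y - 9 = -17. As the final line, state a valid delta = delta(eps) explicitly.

Let eps > 0 be given. We want delta > 0 such that 0 < |y + 2| < delta implies |(-2y^3 - 7y^2 - 2y - 9) + 17| < eps.
(-2y^3 - 7y^2 - 2y - 9) + 17 = -2y^3 - 7y^2 - 2y + 8 = (y + 2)(-2y^2 - 3y + 4).
So |(-2y^3 - 7y^2 - 2y - 9) + 17| = |y + 2|·|-2y^2 - 3y + 4|.
Assume first that |y + 2| < 1, so |y| < 3. Then |-2y^2 - 3y + 4| ≤ 2·3^2 + 3·3 + 4 = 31.
Hence |(-2y^3 - 7y^2 - 2y - 9) + 17| ≤ 31|y + 2| < eps provided |y + 2| < eps/31.
Take delta = min(1, eps/31). Then 0 < |y + 2| < delta gives both |y + 2| < 1 and |y + 2| < eps/31, so |(-2y^3 - 7y^2 - 2y - 9) + 17| < eps.

delta = min(1, eps/31)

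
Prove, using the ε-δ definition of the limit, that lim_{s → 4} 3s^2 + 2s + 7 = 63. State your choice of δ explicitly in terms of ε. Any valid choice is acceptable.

Suppose ε > 0. We want δ > 0 such that 0 < |s − 4| < δ implies |(3s^2 + 2s + 7) − 63| < ε.
(3s^2 + 2s + 7) − 63 = 3s^2 + 2s - 56 = (s − 4)(3s + 14).
So |(3s^2 + 2s + 7) − 63| = |s − 4|·|3s + 14|.
Require δ ≤ 1. Then |s − 4| < 1 gives |s| < 5, and by the triangle inequality |3s + 14| ≤ 3·5 + 14 = 29.
Hence |(3s^2 + 2s + 7) − 63| ≤ 29|s − 4| < ε provided |s − 4| < ε/29.
Take δ = min(1, ε/29). Then 0 < |s − 4| < δ gives both |s − 4| < 1 and |s − 4| < ε/29, so |(3s^2 + 2s + 7) − 63| < ε.

δ = min(1, ε/29)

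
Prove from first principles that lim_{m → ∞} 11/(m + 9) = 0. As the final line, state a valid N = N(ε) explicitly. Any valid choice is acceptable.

Let ε > 0 be given. For m ≥ 1, |11/(m + 9) − 0| = 11/(m + 9) ≤ 11/m.
We need 11/m < ε, i.e. m > 11/ε.
Take N = 11/ε. If m > N then |11/(m + 9)| ≤ 11/m < ε.

N = 11/ε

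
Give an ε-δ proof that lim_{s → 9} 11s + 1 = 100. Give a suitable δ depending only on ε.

Suppose ε > 0. We need δ > 0 so that 0 < |s − 9| < δ implies |(11s + 1) − 100| < ε.
|(11s + 1) − 100| = |11s - 99| = 11|s − 9|.
Thus it suffices that |s − 9| < ε/11.
Choosing δ = ε/11 gives |(11s + 1) − 100| = 11|s − 9| < ε whenever |s − 9| < δ.

δ = ε/11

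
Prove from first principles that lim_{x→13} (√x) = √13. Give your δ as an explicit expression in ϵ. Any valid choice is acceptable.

Suppose ϵ > 0. We want δ > 0 such that 0 < |x − 13| < δ implies |√x − √13| < ϵ.
Multiplying by the conjugate, |√x − √13| = |x − 13|/(√x + √13).
Restrict δ ≤ 13 so that |x − 13| < 13 forces x > 0, and then √x + √13 > √13.
Hence |√x − √13| < |x − 13|/√13, which is < ϵ once |x − 13| < √13·ϵ.
Take δ = min(13, √13·ϵ). If 0 < |x − 13| < δ then x > 0 and |√x − √13| < |x − 13|/√13 < ϵ.

δ = min(13, √13·ϵ)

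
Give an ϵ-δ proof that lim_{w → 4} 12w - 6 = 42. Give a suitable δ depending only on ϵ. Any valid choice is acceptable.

δ = ϵ/12

Let ϵ > 0. We need δ > 0 so that 0 < |w − 4| < δ implies |(12w - 6) − 42| < ϵ.
Since (12w - 6) − 42 = 12(w − 4), we have |(12w - 6) − 42| = 12|w − 4|.
So 12|w − 4| < ϵ exactly when |w − 4| < ϵ/12.
Take δ = ϵ/12. If 0 < |w − 4| < δ then |(12w - 6) − 42| = 12|w − 4| < 12·(ϵ/12) = ϵ.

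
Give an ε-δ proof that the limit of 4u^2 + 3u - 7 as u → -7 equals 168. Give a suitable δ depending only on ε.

δ = min(2, ε/61)

Fix ε > 0. We want δ > 0 such that 0 < |u + 7| < δ implies |(4u^2 + 3u - 7) − 168| < ε.
(4u^2 + 3u - 7) − 168 = 4u^2 + 3u - 175 = (u + 7)(4u - 25).
So |(4u^2 + 3u - 7) − 168| = |u + 7|·|4u - 25|.
Assume first that |u + 7| < 2, so |u| < 9. Then |4u - 25| ≤ 4·9 + 25 = 61.
Hence |(4u^2 + 3u - 7) − 168| ≤ 61|u + 7| < ε provided |u + 7| < ε/61.
Take δ = min(2, ε/61). Then 0 < |u + 7| < δ gives both |u + 7| < 2 and |u + 7| < ε/61, so |(4u^2 + 3u - 7) − 168| < ε.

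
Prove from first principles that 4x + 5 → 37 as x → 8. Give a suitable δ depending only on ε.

Suppose ε > 0. We need δ > 0 so that 0 < |x − 8| < δ implies |(4x + 5) − 37| < ε.
Since (4x + 5) − 37 = 4(x − 8), we have |(4x + 5) − 37| = 4|x − 8|.
Thus it suffices that |x − 8| < ε/4.
Choosing δ = ε/4 gives |(4x + 5) − 37| = 4|x − 8| < ε whenever |x − 8| < δ.

δ = ε/4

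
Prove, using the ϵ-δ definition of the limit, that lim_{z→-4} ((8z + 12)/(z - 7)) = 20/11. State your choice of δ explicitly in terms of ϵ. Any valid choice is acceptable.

Suppose ϵ > 0. We want δ > 0 with 0 < |z + 4| < δ ⇒ |(8z + 12)/(z - 7) − (20/11)| < ϵ.
Combining over a common denominator, (8z + 12)/(z - 7) − (20/11) = [(8z + 12)·(-11) − (-20)·(z - 7)] / [(-11)·(z - 7)] = -68(z + 4) / ((-11)(z - 7)).
So |(8z + 12)/(z - 7) − (20/11)| = 68|z + 4| / (11·|z − 7|).
Restrict δ ≤ 11/2. Then |z + 4| < 11/2 gives |z − 7| = |(z + 4) + (-11)| ≥ 11 − 11/2 = 11/2.
Hence |(8z + 12)/(z - 7) − (20/11)| < 68|z + 4|/(11·(11/2)) = (136/121)|z + 4|, which is < ϵ once |z + 4| < (121/136)ϵ.
Take δ = min(11/2, (121/136)ϵ). Then 0 < |z + 4| < δ forces both bounds, so |(8z + 12)/(z - 7) − (20/11)| < ϵ.

δ = min(11/2, (121/136)ϵ)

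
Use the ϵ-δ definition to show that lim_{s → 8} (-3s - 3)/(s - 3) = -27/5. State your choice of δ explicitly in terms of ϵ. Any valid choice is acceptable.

δ = min(5/2, (25/24)ϵ)

Fix ϵ > 0. We want δ > 0 with 0 < |s − 8| < δ ⇒ |(-3s - 3)/(s - 3) + 27/5| < ϵ.
Combining over a common denominator, (-3s - 3)/(s - 3) + 27/5 = [(-3s - 3)·5 − (-27)·(s - 3)] / [5·(s - 3)] = 12(s − 8) / (5(s - 3)).
So |(-3s - 3)/(s - 3) + 27/5| = 12|s − 8| / (5·|s − 3|).
Restrict δ ≤ 5/2. Then |s − 8| < 5/2 gives |s − 3| = |(s − 8) + 5| ≥ 5 − 5/2 = 5/2.
Hence |(-3s - 3)/(s - 3) + 27/5| < 12|s − 8|/(5·(5/2)) = (24/25)|s − 8|, which is < ϵ once |s − 8| < (25/24)ϵ.
Take δ = min(5/2, (25/24)ϵ). Then 0 < |s − 8| < δ forces both bounds, so |(-3s - 3)/(s - 3) + 27/5| < ϵ.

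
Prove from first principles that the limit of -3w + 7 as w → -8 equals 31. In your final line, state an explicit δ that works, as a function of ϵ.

Let ϵ > 0 be given. We need δ > 0 so that 0 < |w + 8| < δ implies |(-3w + 7) − 31| < ϵ.
|(-3w + 7) − 31| = |-3w - 24| = 3|w + 8|.
Thus it suffices that |w + 8| < ϵ/3.
Take δ = ϵ/3. If 0 < |w + 8| < δ then |(-3w + 7) − 31| = 3|w + 8| < 3·(ϵ/3) = ϵ.

δ = ϵ/3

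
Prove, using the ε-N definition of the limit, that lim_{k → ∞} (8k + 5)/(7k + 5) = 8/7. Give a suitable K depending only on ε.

Let ε > 0 be given. For k ≥ 1, |(8k + 5)/(7k + 5) − (8/7)| = |-5|/(7(7k + 5)) = 5/(7(7k + 5)).
Since 7k + 5 ≥ 7k for k ≥ 1, this is ≤ 5/(7·7k) = (5/49)/k.
So |(8k + 5)/(7k + 5) − (8/7)| < ε whenever k > (5/49)/ε.
Take K = (5/49)/ε. If k > K then |(8k + 5)/(7k + 5) − (8/7)| ≤ (5/49)/k < ε.

K = (5/49)/ε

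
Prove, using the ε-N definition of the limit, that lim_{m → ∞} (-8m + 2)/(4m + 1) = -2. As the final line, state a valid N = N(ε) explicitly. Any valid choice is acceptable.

N = 1/ε

Fix ε > 0. For m ≥ 1, |(-8m + 2)/(4m + 1) + 2| = |16|/(4(4m + 1)) = 16/(4(4m + 1)).
Since 4m + 1 ≥ 4m for m ≥ 1, this is ≤ 16/(4·4m) = 1/m.
So |(-8m + 2)/(4m + 1) + 2| < ε whenever m > 1/ε.
Take N = 1/ε. If m > N then |(-8m + 2)/(4m + 1) + 2| ≤ 1/m < ε.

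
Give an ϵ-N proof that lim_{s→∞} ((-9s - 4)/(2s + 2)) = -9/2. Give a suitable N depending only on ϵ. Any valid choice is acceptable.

N = (5/2)/ϵ

Let ϵ > 0 be given. We seek N > 0 such that s > N implies |(-9s - 4)/(2s + 2) + 9/2| < ϵ.
(-9s - 4)/(2s + 2) + 9/2 = (2(-9s - 4) − (-9)(2s + 2)) / (2(2s + 2)) = 10/(2(2s + 2)).
For s > 0 we have 2s + 2 > 2s, so |(-9s - 4)/(2s + 2) + 9/2| = 10/(2(2s + 2)) < 10/(2·2s) = (5/2)/s.
Thus |(-9s - 4)/(2s + 2) + 9/2| < ϵ whenever s > (5/2)/ϵ.
Take N = (5/2)/ϵ. If s > N then |(-9s - 4)/(2s + 2) + 9/2| < (5/2)/s < ϵ.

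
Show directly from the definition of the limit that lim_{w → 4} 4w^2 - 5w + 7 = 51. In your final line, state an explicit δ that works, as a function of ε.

δ = min(1, ε/31)

Let ε > 0 be given. We want δ > 0 such that 0 < |w − 4| < δ implies |(4w^2 - 5w + 7) − 51| < ε.
(4w^2 - 5w + 7) − 51 = 4w^2 - 5w - 44 = (w − 4)(4w + 11).
So |(4w^2 - 5w + 7) − 51| = |w − 4|·|4w + 11|.
Require δ ≤ 1. Then |w − 4| < 1 gives |w| < 5, and by the triangle inequality |4w + 11| ≤ 4·5 + 11 = 31.
Hence |(4w^2 - 5w + 7) − 51| ≤ 31|w − 4| < ε provided |w − 4| < ε/31.
Choosing δ = min(1, ε/31) ensures both conditions, hence |(4w^2 - 5w + 7) − 51| < ε.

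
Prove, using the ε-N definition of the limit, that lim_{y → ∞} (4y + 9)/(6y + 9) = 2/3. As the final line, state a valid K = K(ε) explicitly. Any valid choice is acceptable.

Let ε > 0. We seek K > 0 such that y > K implies |(4y + 9)/(6y + 9) − (2/3)| < ε.
(4y + 9)/(6y + 9) − (2/3) = (6(4y + 9) − 4(6y + 9)) / (6(6y + 9)) = 18/(6(6y + 9)).
For y > 0 we have 6y + 9 > 6y, so |(4y + 9)/(6y + 9) − (2/3)| = 18/(6(6y + 9)) < 18/(6·6y) = (1/2)/y.
Thus |(4y + 9)/(6y + 9) − (2/3)| < ε whenever y > (1/2)/ε.
Take K = (1/2)/ε. If y > K then |(4y + 9)/(6y + 9) − (2/3)| < (1/2)/y < ε.

K = (1/2)/ε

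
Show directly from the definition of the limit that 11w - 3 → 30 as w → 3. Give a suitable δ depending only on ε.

Let ε > 0 be given. We need δ > 0 so that 0 < |w − 3| < δ implies |(11w - 3) − 30| < ε.
|(11w - 3) − 30| = |11w - 33| = 11|w − 3|.
So 11|w − 3| < ε exactly when |w − 3| < ε/11.
Take δ = ε/11. If 0 < |w − 3| < δ then |(11w - 3) − 30| = 11|w − 3| < 11·(ε/11) = ε.

δ = ε/11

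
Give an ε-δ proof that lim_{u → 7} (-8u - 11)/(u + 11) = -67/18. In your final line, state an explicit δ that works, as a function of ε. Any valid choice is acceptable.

Let ε > 0 be given. We want δ > 0 with 0 < |u − 7| < δ ⇒ |(-8u - 11)/(u + 11) + 67/18| < ε.
Combining over a common denominator, (-8u - 11)/(u + 11) + 67/18 = [(-8u - 11)·18 − (-67)·(u + 11)] / [18·(u + 11)] = -77(u − 7) / (18(u + 11)).
So |(-8u - 11)/(u + 11) + 67/18| = 77|u − 7| / (18·|u + 11|).
Require δ ≤ 9, so |u + 11| ≥ |18| − |u − 7| > 18 − 9 = 9.
Hence |(-8u - 11)/(u + 11) + 67/18| < 77|u − 7|/(18·9) = (77/162)|u − 7|, which is < ε once |u − 7| < (162/77)ε.
Take δ = min(9, (162/77)ε). Then 0 < |u − 7| < δ forces both bounds, so |(-8u - 11)/(u + 11) + 67/18| < ε.

δ = min(9, (162/77)ε)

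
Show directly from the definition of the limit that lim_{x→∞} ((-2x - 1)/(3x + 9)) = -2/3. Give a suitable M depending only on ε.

M = (5/3)/ε

Fix ε > 0. We seek M > 0 such that x > M implies |(-2x - 1)/(3x + 9) + 2/3| < ε.
(-2x - 1)/(3x + 9) + 2/3 = (3(-2x - 1) − (-2)(3x + 9)) / (3(3x + 9)) = 15/(3(3x + 9)).
For x > 0 we have 3x + 9 > 3x, so |(-2x - 1)/(3x + 9) + 2/3| = 15/(3(3x + 9)) < 15/(3·3x) = (5/3)/x.
Thus |(-2x - 1)/(3x + 9) + 2/3| < ε whenever x > (5/3)/ε.
Take M = (5/3)/ε. If x > M then |(-2x - 1)/(3x + 9) + 2/3| < (5/3)/x < ε.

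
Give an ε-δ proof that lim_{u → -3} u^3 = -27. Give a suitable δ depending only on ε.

Let ε > 0 be given. We seek δ > 0 with 0 < |u + 3| < δ ⇒ |u^3 + 27| < ε.
Factor: u^3 + 27 = (u + 3)(u^2 - 3u + 9), so |u^3 + 27| = |u + 3|·|u^2 - 3u + 9|.
Impose δ ≤ 2 so that |u| < 5; then |u^2 - 3u + 9| ≤ 49.
Hence |u^3 + 27| ≤ 49|u + 3|, which is < ε once |u + 3| < ε/49.
Take δ = min(2, ε/49). If 0 < |u + 3| < δ then both bounds hold and |u^3 + 27| ≤ 49|u + 3| < 49·(ε/49) = ε.

δ = min(2, ε/49)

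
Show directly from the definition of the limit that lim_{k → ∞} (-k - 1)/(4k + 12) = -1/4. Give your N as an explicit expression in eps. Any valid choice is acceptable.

N = (1/2)/eps

Suppose eps > 0. For k ≥ 1, |(-k - 1)/(4k + 12) + 1/4| = |8|/(4(4k + 12)) = 8/(4(4k + 12)).
Since 4k + 12 ≥ 4k for k ≥ 1, this is ≤ 8/(4·4k) = (1/2)/k.
So |(-k - 1)/(4k + 12) + 1/4| < eps whenever k > (1/2)/eps.
Take N = (1/2)/eps. If k > N then |(-k - 1)/(4k + 12) + 1/4| ≤ (1/2)/k < eps.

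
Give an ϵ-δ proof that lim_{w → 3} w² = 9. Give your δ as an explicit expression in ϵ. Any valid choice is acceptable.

Suppose ϵ > 0. We seek δ > 0 with 0 < |w − 3| < δ ⇒ |w² − 9| < ϵ.
Factor: w² − 9 = (w − 3)(w + 3), so |w² − 9| = |w − 3|·|w + 3|.
Impose δ ≤ 2 so that |w| < 5; then |w + 3| ≤ 8.
Hence |w² − 9| ≤ 8|w − 3|, which is < ϵ once |w − 3| < ϵ/8.
Take δ = min(2, ϵ/8). If 0 < |w − 3| < δ then both bounds hold and |w² − 9| ≤ 8|w − 3| < 8·(ϵ/8) = ϵ.

δ = min(2, ϵ/8)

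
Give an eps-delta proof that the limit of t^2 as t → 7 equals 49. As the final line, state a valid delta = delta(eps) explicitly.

Let eps > 0. We seek delta > 0 with 0 < |t − 7| < delta ⇒ |t^2 − 49| < eps.
Factor: t^2 − 49 = (t − 7)(t + 7), so |t^2 − 49| = |t − 7|·|t + 7|.
Restrict delta ≤ 1. Then |t − 7| < 1 gives |t| < 8, so by the triangle inequality |t + 7| ≤ 8 + 7 = 15.
Hence |t^2 − 49| ≤ 15|t − 7|, which is < eps once |t − 7| < eps/15.
Take delta = min(1, eps/15). If 0 < |t − 7| < delta then both bounds hold and |t^2 − 49| ≤ 15|t − 7| < 15·(eps/15) = eps.

delta = min(1, eps/15)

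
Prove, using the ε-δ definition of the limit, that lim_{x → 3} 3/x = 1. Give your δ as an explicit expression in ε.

Fix ε > 0. We seek δ > 0 such that 0 < |x − 3| < δ implies |3/x − 1| < ε.
|3/x − 1| = 3·|3 − x|/(3·|x|) = 3|x − 3|/(3|x|).
Restrict δ ≤ 3/2. Then |x − 3| < 3/2 gives |x| > 3/2, so 3|x| > 9/2.
Then |3/x − 1| < 3|x − 3|/(9/2), which is < ε when |x − 3| < (3/2)ε.
Take δ = min(3/2, (3/2)ε). Then 0 < |x − 3| < δ gives both |x − 3| < 3/2 and |x − 3| < (3/2)ε, so |3/x − 1| < ε.

δ = min(3/2, (3/2)ε)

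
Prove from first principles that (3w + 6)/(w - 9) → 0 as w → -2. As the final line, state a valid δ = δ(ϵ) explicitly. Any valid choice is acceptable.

δ = min(11/2, (11/6)ϵ)

Suppose ϵ > 0. We want δ > 0 with 0 < |w + 2| < δ ⇒ |(3w + 6)/(w - 9) − 0| < ϵ.
Combining over a common denominator, (3w + 6)/(w - 9) − 0 = [(3w + 6)·(-11) − 0·(w - 9)] / [(-11)·(w - 9)] = -33(w + 2) / ((-11)(w - 9)).
So |(3w + 6)/(w - 9) − 0| = 33|w + 2| / (11·|w − 9|).
Require δ ≤ 11/2, so |w − 9| ≥ |-11| − |w + 2| > 11 − 11/2 = 11/2.
Hence |(3w + 6)/(w - 9) − 0| < 33|w + 2|/(11·(11/2)) = (6/11)|w + 2|, which is < ϵ once |w + 2| < (11/6)ϵ.
Take δ = min(11/2, (11/6)ϵ). Then 0 < |w + 2| < δ forces both bounds, so |(3w + 6)/(w - 9) − 0| < ϵ.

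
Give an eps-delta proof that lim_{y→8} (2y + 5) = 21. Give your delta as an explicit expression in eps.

delta = eps/2

Let eps > 0. We need delta > 0 so that 0 < |y − 8| < delta implies |(2y + 5) − 21| < eps.
|(2y + 5) − 21| = |2y - 16| = 2|y − 8|.
So 2|y − 8| < eps exactly when |y − 8| < eps/2.
Choosing delta = eps/2 gives |(2y + 5) − 21| = 2|y − 8| < eps whenever |y − 8| < delta.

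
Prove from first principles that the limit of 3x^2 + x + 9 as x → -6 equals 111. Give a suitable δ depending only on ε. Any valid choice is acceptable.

δ = min(1, ε/38)

Let ε > 0 be given. We want δ > 0 such that 0 < |x + 6| < δ implies |(3x^2 + x + 9) − 111| < ε.
(3x^2 + x + 9) − 111 = 3x^2 + x - 102 = (x + 6)(3x - 17).
So |(3x^2 + x + 9) − 111| = |x + 6|·|3x - 17|.
Assume first that |x + 6| < 1, so |x| < 7. Then |3x - 17| ≤ 3·7 + 17 = 38.
Hence |(3x^2 + x + 9) − 111| ≤ 38|x + 6| < ε provided |x + 6| < ε/38.
Take δ = min(1, ε/38). Then 0 < |x + 6| < δ gives both |x + 6| < 1 and |x + 6| < ε/38, so |(3x^2 + x + 9) − 111| < ε.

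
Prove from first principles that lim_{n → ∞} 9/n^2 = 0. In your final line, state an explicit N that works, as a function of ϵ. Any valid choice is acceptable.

Fix ϵ > 0. For n ≥ 1, |9/n^2 − 0| = 9/n^2.
9/n^2 < ϵ ⇔ n^2 > 9/ϵ ⇔ n > (9/ϵ)^{1/2}.
Take N = (9/ϵ)^{1/2}. Then n > N implies 9/n^2 < ϵ.

N = (9/ϵ)^{1/2}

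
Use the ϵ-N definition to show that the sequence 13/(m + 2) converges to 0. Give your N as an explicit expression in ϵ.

Fix ϵ > 0. For m ≥ 1, |13/(m + 2) − 0| = 13/(m + 2) ≤ 13/m.
We need 13/m < ϵ, i.e. m > 13/ϵ.
Take N = 13/ϵ. If m > N then |13/(m + 2)| ≤ 13/m < ϵ.

N = 13/ϵ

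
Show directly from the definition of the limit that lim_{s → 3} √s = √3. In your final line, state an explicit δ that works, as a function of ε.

Let ε > 0. We want δ > 0 such that 0 < |s − 3| < δ implies |√s − √3| < ε.
Multiplying by the conjugate, |√s − √3| = |s − 3|/(√s + √3).
Restrict δ ≤ 3 so that |s − 3| < 3 forces s > 0, and then √s + √3 > √3.
Hence |√s − √3| < |s − 3|/√3, which is < ε once |s − 3| < √3·ε.
Take δ = min(3, √3·ε). If 0 < |s − 3| < δ then s > 0 and |√s − √3| < |s − 3|/√3 < ε.

δ = min(3, √3·ε)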